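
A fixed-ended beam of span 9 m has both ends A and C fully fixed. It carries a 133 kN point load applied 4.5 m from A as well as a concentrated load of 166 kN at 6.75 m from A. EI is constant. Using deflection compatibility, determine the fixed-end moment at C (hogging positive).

M_C = 359.7 kN·m

Take the two fixed-end moments M_A, M_C as redundants; the released structure is the simple span AC.
On the primary (simply-supported) span, the end slopes from the loading are:
  at A: point load 133 at a = 4.5: Pab(L + b)/(6LEI) = 673.3/EI
  at C: point load 133 at a = 4.5: Pab(L + a)/(6LEI) = 673.3/EI
  at A: point load 166 at a = 6.75: Pab(L + b)/(6LEI) = 525.2/EI
  at C: point load 166 at a = 6.75: Pab(L + a)/(6LEI) = 735.3/EI
  θ_A0 = 1199/EI,  θ_C0 = 1409/EI
Flexibility coefficients: a unit moment at one end gives L/(3EI) there and L/(6EI) at the far end, so f₁₁ = f₂₂ = 3/EI and f₁₂ = f₂₁ = 1.5/EI.
Compatibility — zero rotation at each built-in end:
  3 M_A + 1.5 M_C = 1199
  1.5 M_A + 3 M_C = 1409
Solving the pair gives M_A = 219.7 kN·m and M_C = 359.7 kN·m (hogging).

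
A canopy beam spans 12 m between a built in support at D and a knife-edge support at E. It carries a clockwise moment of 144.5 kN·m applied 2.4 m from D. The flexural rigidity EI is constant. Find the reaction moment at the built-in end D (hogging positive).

M_D = 66.47 kN·m

Choose R_E as the redundant. The primary structure is the cantilever fixed at D.
Downward deflection at the released point E due to the loads:
  clockwise couple 144.5 at a = 2.4: M₀a(2L − a)/(2EI) = 3745/EI
Flexibility coefficient — unit upward force at E: δ_{EE} = L³/(3EI) = 576/EI.
The prop prevents deflection at E: R_E = δ_0/δ_{EE} = 3745/576 = 6.503 kN.
Moment equilibrium about D: M_D = Σ(load moments about D) − R_E·L = 144.5 − 6.503×12 = 66.47 kN·m.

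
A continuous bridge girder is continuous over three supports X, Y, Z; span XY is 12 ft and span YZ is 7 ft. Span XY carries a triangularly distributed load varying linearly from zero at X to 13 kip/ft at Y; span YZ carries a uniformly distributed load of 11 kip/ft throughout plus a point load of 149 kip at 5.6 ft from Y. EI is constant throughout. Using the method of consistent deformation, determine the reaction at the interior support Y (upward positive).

R_Y = 152.1 kip

Take M_Y as the redundant. Released structure: two simple spans XY and YZ with a hinge at Y.
Rotations at Y on the released spans (each span's end-slope, ×1/EI):
  span XY: triangular load, peak 13: w₀L³/(45EI) = 499.2/EI
  span YZ: UDL 11: wL³/(24EI) = 157.2/EI
  span YZ: point load 149 at a = 5.6: Pab(L + b)/(6LEI) = 233.6/EI
  relative rotation θ_0 = (499.2 + 390.8)/EI = 890/EI
A unit hogging moment at Y produces rotation L₁/(3EI) + L₂/(3EI) = 6.333/EI.
Slope continuity at Y: θ_0 = M_Y·6.333/EI, so M_Y = 890/6.333 = 140.5 kip·ft (hogging).
Span XY, ΣM about X with M_Y applied at Y: R_Y^{XY}·12 = 624 + 140.5, so R_Y^{XY} = 63.71 kip and R_X = 78 − 63.71 = 14.29 kip.
Span YZ, ΣM about Z: R_Y^{YZ}·7 = 478.1 + 140.5, so R_Y^{YZ} = 88.38 kip and R_Z = 226 − 88.38 = 137.6 kip.
R_Y = 63.71 + 88.38 = 152.1 kip.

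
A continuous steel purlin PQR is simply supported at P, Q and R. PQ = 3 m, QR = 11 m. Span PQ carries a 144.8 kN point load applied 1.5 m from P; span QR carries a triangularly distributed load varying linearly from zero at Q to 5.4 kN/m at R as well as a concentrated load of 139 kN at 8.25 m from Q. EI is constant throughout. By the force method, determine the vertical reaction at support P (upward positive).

R_P = 9.672 kN

Insert a hinge at Q; M_Q is the redundant, and each span becomes simply supported.
End slopes at the hinge Q, treating each span as simply supported:
  span PQ: point load 144.8 at a = 1.5: Pab(L + a)/(6LEI) = 81.45/EI
  span QR: triangular load, peak 5.4: 7w₀L³/(360EI) = 139.8/EI
  span QR: point load 139 at a = 8.25: Pab(L + b)/(6LEI) = 657/EI
  relative rotation θ_0 = (81.45 + 796.7)/EI = 878.2/EI
A unit hogging moment at Q produces rotation L₁/(3EI) + L₂/(3EI) = 4.667/EI.
Compatibility: M_Q·(L₁+L₂)/(3EI) = θ_0, giving M_Q = 188.2 kN·m (hogging).
Span PQ, ΣM about P with M_Q applied at Q: R_Q^{PQ}·3 = 217.2 + 188.2, so R_Q^{PQ} = 135.1 kN and R_P = 144.8 − 135.1 = 9.672 kN.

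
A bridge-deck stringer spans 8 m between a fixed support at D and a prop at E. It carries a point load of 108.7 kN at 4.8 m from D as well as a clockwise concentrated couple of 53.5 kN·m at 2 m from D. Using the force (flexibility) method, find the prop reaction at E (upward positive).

R_E = 51.35 kN

Release the roller at E. Primary structure: cantilever fixed at D.
Primary-structure tip deflection at E by superposition:
  point load 108.7 at a = 4.8: Pa²(3L − a)/(6EI) = 8014/EI
  clockwise couple 53.5 at a = 2: M₀a(2L − a)/(2EI) = 749/EI
  δ_0 = 8763/EI
Tip deflection under a unit load at E: L³/(3EI) = 170.7/EI.
Compatibility at E: δ_0 − R_E·δ_{EE} = 0, so R_E = 8763/170.7 = 51.35 kN.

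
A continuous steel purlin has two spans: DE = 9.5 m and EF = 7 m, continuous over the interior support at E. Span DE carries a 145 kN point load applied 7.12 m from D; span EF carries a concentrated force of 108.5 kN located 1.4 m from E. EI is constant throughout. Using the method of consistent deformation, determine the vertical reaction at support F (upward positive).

R_F = -3.537 kN

Release continuity at E by inserting a hinge; the redundant is the internal moment M_E. The primary structure is two simply-supported spans DE and EF.
Discontinuity in slope at E on the released structure — sum the simple-span end rotations:
  span DE: point load 145 at a = 7.12: Pab(L + a)/(6LEI) = 716.4/EI
  span EF: point load 108.5 at a = 1.4: Pab(L + b)/(6LEI) = 255.2/EI
  relative rotation θ_0 = (716.4 + 255.2)/EI = 971.6/EI
A unit hogging moment at E produces rotation L₁/(3EI) + L₂/(3EI) = 5.5/EI.
Slope continuity at E: θ_0 = M_E·5.5/EI, so M_E = 971.6/5.5 = 176.7 kN·m (hogging).
Span EF, ΣM about F: R_E^{EF}·7 = 607.6 + 176.7, so R_E^{EF} = 112 kN and R_F = 108.5 − 112 = -3.537 kN.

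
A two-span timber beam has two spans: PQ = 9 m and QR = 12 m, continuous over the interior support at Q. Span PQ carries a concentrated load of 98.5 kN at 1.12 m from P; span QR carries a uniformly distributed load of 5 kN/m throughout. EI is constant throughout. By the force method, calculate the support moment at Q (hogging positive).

Take M_Q as the redundant. Released structure: two simple spans PQ and QR with a hinge at Q.
End slopes at the hinge Q, treating each span as simply supported:
  span PQ: point load 98.5 at a = 1.12: Pab(L + a)/(6LEI) = 162.9/EI
  span QR: UDL 5: wL³/(24EI) = 360/EI
  relative rotation θ_0 = (162.9 + 360)/EI = 522.9/EI
A unit hogging moment at Q produces rotation L₁/(3EI) + L₂/(3EI) = 7/EI.
Slope continuity at Q: θ_0 = M_Q·7/EI, so M_Q = 522.9/7 = 74.7 kN·m (hogging).

M_Q = 74.7 kN·m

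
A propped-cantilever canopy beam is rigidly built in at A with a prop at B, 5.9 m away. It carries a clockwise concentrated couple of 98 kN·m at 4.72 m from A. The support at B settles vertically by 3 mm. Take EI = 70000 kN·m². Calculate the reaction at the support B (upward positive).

Release the roller at B. Primary structure: cantilever fixed at A.
Primary-structure tip deflection at B by superposition:
  clockwise couple 98 at a = 4.72: M₀a(2L − a)/(2EI) = 1637/EI
Flexibility coefficient — unit upward force at B: δ_{BB} = L³/(3EI) = 68.46/EI.
With EI = 70000 kN·m²: δ_0 = 0.023392 m and δ_{BB} = 0.000978 m/kN.
Compatibility — the beam at B must follow the support down by 0.003 m: δ_0 − R_B·δ_{BB} = 0.003, so R_B = (0.023392 − 0.003)/0.000978 = 20.85 kN.

R_B = 20.85 kN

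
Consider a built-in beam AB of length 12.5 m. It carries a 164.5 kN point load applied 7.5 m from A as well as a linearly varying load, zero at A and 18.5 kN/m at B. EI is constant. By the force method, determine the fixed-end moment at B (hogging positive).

Release both end moments; the primary structure is a simply-supported span AB with redundants M_A and M_B.
End rotations of the released simple span under the applied load (×1/EI):
  at A: point load 164.5 at a = 7.5: Pab(L + b)/(6LEI) = 1439/EI
  at B: point load 164.5 at a = 7.5: Pab(L + a)/(6LEI) = 1645/EI
  at A: triangular load, peak 18.5: 7w₀L³/(360EI) = 702.6/EI
  at B: triangular load, peak 18.5: w₀L³/(45EI) = 803/EI
  θ_A0 = 2142/EI,  θ_B0 = 2448/EI
Flexibility coefficients: a unit moment at one end gives L/(3EI) there and L/(6EI) at the far end, so f₁₁ = f₂₂ = 4.167/EI and f₁₂ = f₂₁ = 2.083/EI.
Compatibility — zero rotation at each built-in end:
  4.167 M_A + 2.083 M_B = 2142
  2.083 M_A + 4.167 M_B = 2448
Solving the pair gives M_A = 293.8 kN·m and M_B = 440.6 kN·m (hogging).

M_B = 440.6 kN·m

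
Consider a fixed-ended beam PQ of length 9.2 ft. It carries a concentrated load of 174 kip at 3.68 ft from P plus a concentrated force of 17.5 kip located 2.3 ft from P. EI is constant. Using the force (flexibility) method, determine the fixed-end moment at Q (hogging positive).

M_Q = 161.2 kip·ft

Take the two fixed-end moments M_P, M_Q as redundants; the released structure is the simple span PQ.
On the primary (simply-supported) span, the end slopes from the loading are:
  at P: point load 174 at a = 3.68: Pab(L + b)/(6LEI) = 942.6/EI
  at Q: point load 174 at a = 3.68: Pab(L + a)/(6LEI) = 824.7/EI
  at P: point load 17.5 at a = 2.3: Pab(L + b)/(6LEI) = 81/EI
  at Q: point load 17.5 at a = 2.3: Pab(L + a)/(6LEI) = 57.86/EI
  θ_P0 = 1024/EI,  θ_Q0 = 882.6/EI
Flexibility coefficients: a unit moment at one end gives L/(3EI) there and L/(6EI) at the far end, so f₁₁ = f₂₂ = 3.067/EI and f₁₂ = f₂₁ = 1.533/EI.
Compatibility — zero rotation at each built-in end:
  3.067 M_P + 1.533 M_Q = 1024
  1.533 M_P + 3.067 M_Q = 882.6
Solving the pair gives M_P = 253.2 kip·ft and M_Q = 161.2 kip·ft (hogging).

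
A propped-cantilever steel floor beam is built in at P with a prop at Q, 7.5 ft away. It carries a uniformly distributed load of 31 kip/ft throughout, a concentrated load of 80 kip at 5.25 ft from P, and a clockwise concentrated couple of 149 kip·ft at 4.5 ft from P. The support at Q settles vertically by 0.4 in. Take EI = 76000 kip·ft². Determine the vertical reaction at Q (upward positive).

Choose R_Q as the redundant. The primary structure is the cantilever fixed at P.
Downward deflection at the released point Q due to the loads:
  UDL 31: wL⁴/(8EI) = 12261/EI
  point load 80 at a = 5.25: Pa²(3L − a)/(6EI) = 6339/EI
  clockwise couple 149 at a = 4.5: M₀a(2L − a)/(2EI) = 3520/EI
  δ_0 = 22120/EI
Tip deflection under a unit load at Q: L³/(3EI) = 140.6/EI.
With EI = 76000 kip·ft²: δ_0 = 0.29106 ft and δ_{QQ} = 0.00185 ft/kip.
Compatibility — the beam at Q must follow the support down by 0.03333 ft: δ_0 − R_Q·δ_{QQ} = 0.03333, so R_Q = (0.29106 − 0.03333)/0.00185 = 139.3 kip.

R_Q = 139.3 kip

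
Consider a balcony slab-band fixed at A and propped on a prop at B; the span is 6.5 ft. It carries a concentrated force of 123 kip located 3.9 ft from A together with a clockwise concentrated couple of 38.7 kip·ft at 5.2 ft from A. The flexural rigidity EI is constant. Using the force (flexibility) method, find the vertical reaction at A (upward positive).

Remove the prop at B; the released (primary) structure is a cantilever built in at A.
Primary-structure tip deflection at B by superposition:
  point load 123 at a = 3.9: Pa²(3L − a)/(6EI) = 4864/EI
  clockwise couple 38.7 at a = 5.2: M₀a(2L − a)/(2EI) = 784.8/EI
  δ_0 = 5649/EI
Tip deflection under a unit load at B: L³/(3EI) = 91.54/EI.
Compatibility at B: δ_0 − R_B·δ_{BB} = 0, so R_B = 5649/91.54 = 61.71 kip.
Vertical equilibrium: R_A = ΣP − R_B = 123 − 61.71 = 61.29 kip.

R_A = 61.29 kip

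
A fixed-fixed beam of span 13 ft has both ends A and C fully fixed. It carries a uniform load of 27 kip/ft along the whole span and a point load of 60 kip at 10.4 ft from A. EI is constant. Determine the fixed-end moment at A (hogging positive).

Release both end moments; the primary structure is a simply-supported span AC with redundants M_A and M_C.
Simple-span end rotations at A and C under the given loads:
  at A: UDL 27: wL³/(24EI) = 2472/EI
  at C: UDL 27: wL³/(24EI) = 2472/EI
  at A: point load 60 at a = 10.4: Pab(L + b)/(6LEI) = 324.5/EI
  at C: point load 60 at a = 10.4: Pab(L + a)/(6LEI) = 486.7/EI
  θ_A0 = 2796/EI,  θ_C0 = 2958/EI
Flexibility coefficients: a unit moment at one end gives L/(3EI) there and L/(6EI) at the far end, so f₁₁ = f₂₂ = 4.333/EI and f₁₂ = f₂₁ = 2.167/EI.
Compatibility — zero rotation at each built-in end:
  4.333 M_A + 2.167 M_C = 2796
  2.167 M_A + 4.333 M_C = 2958
Solving the pair gives M_A = 405.2 kip·ft and M_C = 480.1 kip·ft (hogging).

M_A = 405.2 kip·ft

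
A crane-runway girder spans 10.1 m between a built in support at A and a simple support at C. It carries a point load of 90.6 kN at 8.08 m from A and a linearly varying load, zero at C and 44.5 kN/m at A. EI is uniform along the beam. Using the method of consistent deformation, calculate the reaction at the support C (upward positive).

Release the roller at C. Primary structure: cantilever fixed at A.
Downward deflection at the released point C due to the loads:
  point load 90.6 at a = 8.08: Pa²(3L − a)/(6EI) = 21905/EI
  triangular load, peak 44.5 at the fixed end: w₀L⁴/(30EI) = 15436/EI
  δ_0 = 37341/EI
Tip deflection under a unit load at C: L³/(3EI) = 343.4/EI.
The prop prevents deflection at C: R_C = δ_0/δ_{CC} = 37341/343.4 = 108.7 kN.

R_C = 108.7 kN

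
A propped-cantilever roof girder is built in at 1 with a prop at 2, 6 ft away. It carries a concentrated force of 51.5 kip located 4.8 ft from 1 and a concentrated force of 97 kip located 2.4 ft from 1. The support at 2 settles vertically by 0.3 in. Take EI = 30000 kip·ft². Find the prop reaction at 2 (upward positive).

Remove the prop at 2; the released (primary) structure is a cantilever built in at 1.
Deflection at 2 on the released cantilever, summing each load's contribution:
  point load 51.5 at a = 4.8: Pa²(3L − a)/(6EI) = 2610/EI
  point load 97 at a = 2.4: Pa²(3L − a)/(6EI) = 1453/EI
  δ_0 = 4063/EI
Flexibility coefficient — unit upward force at 2: δ_{22} = L³/(3EI) = 72/EI.
With EI = 30000 kip·ft²: δ_0 = 0.13544 ft and δ_{22} = 0.0024 ft/kip.
Compatibility — the beam at 2 must follow the support down by 0.025 ft: δ_0 − R_2·δ_{22} = 0.025, so R_2 = (0.13544 − 0.025)/0.0024 = 46.02 kip.

R_2 = 46.02 kip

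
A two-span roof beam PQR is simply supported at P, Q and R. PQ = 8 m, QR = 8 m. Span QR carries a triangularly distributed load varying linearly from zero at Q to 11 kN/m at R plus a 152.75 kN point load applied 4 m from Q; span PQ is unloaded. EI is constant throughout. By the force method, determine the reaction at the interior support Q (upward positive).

R_Q = 124.8 kN

Insert a hinge at Q; M_Q is the redundant, and each span becomes simply supported.
End slopes at the hinge Q, treating each span as simply supported:
  span QR: triangular load, peak 11: 7w₀L³/(360EI) = 109.5/EI
  span QR: point load 152.75 at a = 4: Pab(L + b)/(6LEI) = 611/EI
  relative rotation θ_0 = (0 + 720.5)/EI = 720.5/EI
A unit hogging moment at Q produces rotation L₁/(3EI) + L₂/(3EI) = 5.333/EI.
Slope continuity at Q: θ_0 = M_Q·5.333/EI, so M_Q = 720.5/5.333 = 135.1 kN·m (hogging).
Span PQ, ΣM about P with M_Q applied at Q: R_Q^{PQ}·8 = 0 + 135.1, so R_Q^{PQ} = 16.89 kN and R_P = 0 − 16.89 = -16.89 kN.
Span QR, ΣM about R: R_Q^{QR}·8 = 728.3 + 135.1, so R_Q^{QR} = 107.9 kN and R_R = 196.8 − 107.9 = 88.82 kN.
R_Q = 16.89 + 107.9 = 124.8 kN.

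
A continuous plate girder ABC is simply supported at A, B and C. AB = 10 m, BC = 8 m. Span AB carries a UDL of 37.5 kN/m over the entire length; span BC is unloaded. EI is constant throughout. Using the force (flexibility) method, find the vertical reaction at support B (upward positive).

R_B = 246.1 kN

Insert a hinge at B; M_B is the redundant, and each span becomes simply supported.
Rotations at B on the released spans (each span's end-slope, ×1/EI):
  span AB: UDL 37.5: wL³/(24EI) = 1562/EI
  relative rotation θ_0 = (1562 + 0)/EI = 1562/EI
A unit hogging moment at B produces rotation L₁/(3EI) + L₂/(3EI) = 6/EI.
Slope continuity at B: θ_0 = M_B·6/EI, so M_B = 1562/6 = 260.4 kN·m (hogging).
Span AB, ΣM about A with M_B applied at B: R_B^{AB}·10 = 1875 + 260.4, so R_B^{AB} = 213.5 kN and R_A = 375 − 213.5 = 161.5 kN.
Span BC, ΣM about C: R_B^{BC}·8 = 0 + 260.4, so R_B^{BC} = 32.55 kN and R_C = 0 − 32.55 = -32.55 kN.
R_B = 213.5 + 32.55 = 246.1 kN.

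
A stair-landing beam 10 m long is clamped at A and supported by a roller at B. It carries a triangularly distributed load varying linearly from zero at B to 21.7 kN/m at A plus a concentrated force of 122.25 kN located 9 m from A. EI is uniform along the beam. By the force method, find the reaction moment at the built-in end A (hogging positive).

M_A = 205.2 kN·m

Release the roller at B. Primary structure: cantilever fixed at A.
Primary-structure tip deflection at B by superposition:
  triangular load, peak 21.7 at the fixed end: w₀L⁴/(30EI) = 7233/EI
  point load 122.25 at a = 9: Pa²(3L − a)/(6EI) = 34658/EI
  δ_0 = 41891/EI
Tip deflection under a unit load at B: L³/(3EI) = 333.3/EI.
Compatibility at B: δ_0 − R_B·δ_{BB} = 0, so R_B = 41891/333.3 = 125.7 kN.
Moment equilibrium about A: M_A = Σ(load moments about A) − R_B·L = 1462 − 125.7×10 = 205.2 kN·m.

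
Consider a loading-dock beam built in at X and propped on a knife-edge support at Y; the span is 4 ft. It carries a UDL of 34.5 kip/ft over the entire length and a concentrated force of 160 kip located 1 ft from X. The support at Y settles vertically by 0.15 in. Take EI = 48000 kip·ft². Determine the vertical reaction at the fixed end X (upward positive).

Remove the prop at Y; the released (primary) structure is a cantilever built in at X.
Free-end deflection of the primary structure under the applied loading (downward +):
  UDL 34.5: wL⁴/(8EI) = 1104/EI
  point load 160 at a = 1: Pa²(3L − a)/(6EI) = 293.3/EI
  δ_0 = 1397/EI
Flexibility coefficient — unit upward force at Y: δ_{YY} = L³/(3EI) = 21.33/EI.
With EI = 48000 kip·ft²: δ_0 = 0.029111 ft and δ_{YY} = 0.000444 ft/kip.
Compatibility — the beam at Y must follow the support down by 0.0125 ft: δ_0 − R_Y·δ_{YY} = 0.0125, so R_Y = (0.029111 − 0.0125)/0.000444 = 37.38 kip.
Vertical equilibrium: R_X = ΣP − R_Y = 298 − 37.38 = 260.6 kip.

R_X = 260.6 kip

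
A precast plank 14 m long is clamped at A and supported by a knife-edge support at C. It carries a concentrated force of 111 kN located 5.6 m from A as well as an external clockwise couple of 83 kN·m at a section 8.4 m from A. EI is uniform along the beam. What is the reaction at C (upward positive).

R_C = 30.56 kN

Take the reaction at C as the redundant and release it; the primary structure is a cantilever fixed at A.
Deflection at C on the released cantilever, summing each load's contribution:
  point load 111 at a = 5.6: Pa²(3L − a)/(6EI) = 21118/EI
  clockwise couple 83 at a = 8.4: M₀a(2L − a)/(2EI) = 6833/EI
  δ_0 = 27950/EI
Flexibility coefficient — unit upward force at C: δ_{CC} = L³/(3EI) = 914.7/EI.
Compatibility at C: δ_0 − R_C·δ_{CC} = 0, so R_C = 27950/914.7 = 30.56 kN.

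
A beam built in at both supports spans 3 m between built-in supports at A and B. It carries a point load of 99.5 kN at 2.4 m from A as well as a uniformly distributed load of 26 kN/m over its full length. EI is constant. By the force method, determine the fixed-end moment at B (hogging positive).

M_B = 57.71 kN·m

Take the two fixed-end moments M_A, M_B as redundants; the released structure is the simple span AB.
On the primary (simply-supported) span, the end slopes from the loading are:
  at A: point load 99.5 at a = 2.4: Pab(L + b)/(6LEI) = 28.66/EI
  at B: point load 99.5 at a = 2.4: Pab(L + a)/(6LEI) = 42.98/EI
  at A: UDL 26: wL³/(24EI) = 29.25/EI
  at B: UDL 26: wL³/(24EI) = 29.25/EI
  θ_A0 = 57.91/EI,  θ_B0 = 72.23/EI
Flexibility coefficients: a unit moment at one end gives L/(3EI) there and L/(6EI) at the far end, so f₁₁ = f₂₂ = 1/EI and f₁₂ = f₂₁ = 0.5/EI.
Compatibility — zero rotation at each built-in end:
  1 M_A + 0.5 M_B = 57.91
  0.5 M_A + 1 M_B = 72.23
Solving the pair gives M_A = 29.05 kN·m and M_B = 57.71 kN·m (hogging).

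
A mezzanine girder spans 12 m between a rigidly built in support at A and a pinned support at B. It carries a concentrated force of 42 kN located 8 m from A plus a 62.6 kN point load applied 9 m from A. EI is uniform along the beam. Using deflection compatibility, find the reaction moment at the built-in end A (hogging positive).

Remove the prop at B; the released (primary) structure is a cantilever built in at A.
Primary-structure tip deflection at B by superposition:
  point load 42 at a = 8: Pa²(3L − a)/(6EI) = 12544/EI
  point load 62.6 at a = 9: Pa²(3L − a)/(6EI) = 22818/EI
  δ_0 = 35362/EI
Flexibility coefficient — unit upward force at B: δ_{BB} = L³/(3EI) = 576/EI.
Compatibility at B: δ_0 − R_B·δ_{BB} = 0, so R_B = 35362/576 = 61.39 kN.
Moment equilibrium about A: M_A = Σ(load moments about A) − R_B·L = 899.4 − 61.39×12 = 162.7 kN·m.

M_A = 162.7 kN·m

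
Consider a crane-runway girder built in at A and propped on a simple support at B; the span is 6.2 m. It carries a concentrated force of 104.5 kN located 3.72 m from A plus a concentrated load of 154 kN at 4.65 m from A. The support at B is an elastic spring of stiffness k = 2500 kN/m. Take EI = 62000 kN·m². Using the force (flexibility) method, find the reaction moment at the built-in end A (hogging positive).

Remove the prop at B; the released (primary) structure is a cantilever built in at A.
Deflection at B on the released cantilever, summing each load's contribution:
  point load 104.5 at a = 3.72: Pa²(3L − a)/(6EI) = 3586/EI
  point load 154 at a = 4.65: Pa²(3L − a)/(6EI) = 7742/EI
  δ_0 = 11328/EI
Flexibility coefficient — unit upward force at B: δ_{BB} = L³/(3EI) = 79.44/EI.
With EI = 62000 kN·m²: δ_0 = 0.18271 m and δ_{BB} = 0.001281 m/kN.
Compatibility — the spring shortens by R_B/k under the reaction it provides: δ_0 − R_B·δ_{BB} = R_B/k. With 1/k = 0.0004 m/kN, R_B = δ_0 / (δ_{BB} + 1/k) = 0.18271 / (0.001281 + 0.0004) = 108.7 kN.
Moment equilibrium about A: M_A = Σ(load moments about A) − R_B·L = 1105 − 108.7×6.2 = 431.1 kN·m.

M_A = 431.1 kN·m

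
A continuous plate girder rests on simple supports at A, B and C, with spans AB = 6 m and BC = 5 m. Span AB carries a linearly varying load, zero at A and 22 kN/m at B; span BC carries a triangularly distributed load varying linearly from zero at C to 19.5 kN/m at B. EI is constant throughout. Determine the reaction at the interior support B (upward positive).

Release continuity at B by inserting a hinge; the redundant is the internal moment M_B. The primary structure is two simply-supported spans AB and BC.
Discontinuity in slope at B on the released structure — sum the simple-span end rotations:
  span AB: triangular load, peak 22: w₀L³/(45EI) = 105.6/EI
  span BC: triangular load, peak 19.5: w₀L³/(45EI) = 54.17/EI
  relative rotation θ_0 = (105.6 + 54.17)/EI = 159.8/EI
A unit hogging moment at B produces rotation L₁/(3EI) + L₂/(3EI) = 3.667/EI.
Slope continuity at B: θ_0 = M_B·3.667/EI, so M_B = 159.8/3.667 = 43.57 kN·m (hogging).
Span AB, ΣM about A with M_B applied at B: R_B^{AB}·6 = 264 + 43.57, so R_B^{AB} = 51.26 kN and R_A = 66 − 51.26 = 14.74 kN.
Span BC, ΣM about C: R_B^{BC}·5 = 162.5 + 43.57, so R_B^{BC} = 41.21 kN and R_C = 48.75 − 41.21 = 7.535 kN.
R_B = 51.26 + 41.21 = 92.48 kN.

R_B = 92.48 kN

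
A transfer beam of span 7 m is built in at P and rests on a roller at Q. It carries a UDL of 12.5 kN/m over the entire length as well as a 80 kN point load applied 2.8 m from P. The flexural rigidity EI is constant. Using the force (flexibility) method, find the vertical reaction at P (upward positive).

Take the reaction at Q as the redundant and release it; the primary structure is a cantilever fixed at P.
Downward deflection at the released point Q due to the loads:
  UDL 12.5: wL⁴/(8EI) = 3752/EI
  point load 80 at a = 2.8: Pa²(3L − a)/(6EI) = 1903/EI
  δ_0 = 5654/EI
Flexibility coefficient — unit upward force at Q: δ_{QQ} = L³/(3EI) = 114.3/EI.
Compatibility at Q: δ_0 − R_Q·δ_{QQ} = 0, so R_Q = 5654/114.3 = 49.45 kN.
Vertical equilibrium: R_P = ΣP − R_Q = 167.5 − 49.45 = 118 kN.

R_P = 118 kN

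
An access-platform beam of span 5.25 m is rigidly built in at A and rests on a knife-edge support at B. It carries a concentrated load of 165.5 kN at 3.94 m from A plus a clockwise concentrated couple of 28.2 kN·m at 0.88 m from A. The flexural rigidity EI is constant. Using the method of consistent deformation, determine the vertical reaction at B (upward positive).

R_B = 107.3 kN

Take the reaction at B as the redundant and release it; the primary structure is a cantilever fixed at A.
Deflection at B on the released cantilever, summing each load's contribution:
  point load 165.5 at a = 3.94: Pa²(3L − a)/(6EI) = 5057/EI
  clockwise couple 28.2 at a = 0.88: M₀a(2L − a)/(2EI) = 119.4/EI
  δ_0 = 5176/EI
Flexibility coefficient — unit upward force at B: δ_{BB} = L³/(3EI) = 48.23/EI.
The prop prevents deflection at B: R_B = δ_0/δ_{BB} = 5176/48.23 = 107.3 kN.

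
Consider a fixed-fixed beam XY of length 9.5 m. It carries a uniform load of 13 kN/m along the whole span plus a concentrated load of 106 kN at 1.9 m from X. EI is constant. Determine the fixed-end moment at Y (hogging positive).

M_Y = 130 kN·m

Release both end moments; the primary structure is a simply-supported span XY with redundants M_X and M_Y.
Simple-span end rotations at X and Y under the given loads:
  at X: UDL 13: wL³/(24EI) = 464.4/EI
  at Y: UDL 13: wL³/(24EI) = 464.4/EI
  at X: point load 106 at a = 1.9: Pab(L + b)/(6LEI) = 459.2/EI
  at Y: point load 106 at a = 1.9: Pab(L + a)/(6LEI) = 306.1/EI
  θ_X0 = 923.6/EI,  θ_Y0 = 770.5/EI
Flexibility coefficients: a unit moment at one end gives L/(3EI) there and L/(6EI) at the far end, so f₁₁ = f₂₂ = 3.167/EI and f₁₂ = f₂₁ = 1.583/EI.
Compatibility — zero rotation at each built-in end:
  3.167 M_X + 1.583 M_Y = 923.6
  1.583 M_X + 3.167 M_Y = 770.5
Solving the pair gives M_X = 226.7 kN·m and M_Y = 130 kN·m (hogging).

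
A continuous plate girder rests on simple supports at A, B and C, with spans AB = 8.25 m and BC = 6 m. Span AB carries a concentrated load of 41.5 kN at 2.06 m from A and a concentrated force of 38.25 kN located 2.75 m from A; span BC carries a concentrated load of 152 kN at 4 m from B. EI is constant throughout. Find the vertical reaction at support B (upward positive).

Take M_B as the redundant. Released structure: two simple spans AB and BC with a hinge at B.
Discontinuity in slope at B on the released structure — sum the simple-span end rotations:
  span AB: point load 41.5 at a = 2.06: Pab(L + a)/(6LEI) = 110.2/EI
  span AB: point load 38.25 at a = 2.75: Pab(L + a)/(6LEI) = 128.6/EI
  span BC: point load 152 at a = 4: Pab(L + b)/(6LEI) = 270.2/EI
  relative rotation θ_0 = (238.8 + 270.2)/EI = 509/EI
A unit hogging moment at B produces rotation L₁/(3EI) + L₂/(3EI) = 4.75/EI.
Slope continuity at B: θ_0 = M_B·4.75/EI, so M_B = 509/4.75 = 107.2 kN·m (hogging).
Span AB, ΣM about A with M_B applied at B: R_B^{AB}·8.25 = 190.7 + 107.2, so R_B^{AB} = 36.1 kN and R_A = 79.75 − 36.1 = 43.65 kN.
Span BC, ΣM about C: R_B^{BC}·6 = 304 + 107.2, so R_B^{BC} = 68.53 kN and R_C = 152 − 68.53 = 83.47 kN.
R_B = 36.1 + 68.53 = 104.6 kN.

R_B = 104.6 kN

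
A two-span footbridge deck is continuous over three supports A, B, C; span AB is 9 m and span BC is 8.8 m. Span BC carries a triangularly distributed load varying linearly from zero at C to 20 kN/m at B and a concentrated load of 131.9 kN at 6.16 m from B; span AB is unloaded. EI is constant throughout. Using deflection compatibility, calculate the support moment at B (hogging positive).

Take M_B as the redundant. Released structure: two simple spans AB and BC with a hinge at B.
End slopes at the hinge B, treating each span as simply supported:
  span BC: triangular load, peak 20: w₀L³/(45EI) = 302.9/EI
  span BC: point load 131.9 at a = 6.16: Pab(L + b)/(6LEI) = 464.8/EI
  relative rotation θ_0 = (0 + 767.6)/EI = 767.6/EI
A unit hogging moment at B produces rotation L₁/(3EI) + L₂/(3EI) = 5.933/EI.
Compatibility: M_B·(L₁+L₂)/(3EI) = θ_0, giving M_B = 129.4 kN·m (hogging).

M_B = 129.4 kN·m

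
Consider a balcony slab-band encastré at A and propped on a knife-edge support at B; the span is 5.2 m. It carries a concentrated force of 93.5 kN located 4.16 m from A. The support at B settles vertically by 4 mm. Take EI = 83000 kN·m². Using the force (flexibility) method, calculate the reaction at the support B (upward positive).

Choose R_B as the redundant. The primary structure is the cantilever fixed at A.
Primary-structure tip deflection at B by superposition:
  point load 93.5 at a = 4.16: Pa²(3L − a)/(6EI) = 3085/EI
Flexibility coefficient — unit upward force at B: δ_{BB} = L³/(3EI) = 46.87/EI.
With EI = 83000 kN·m²: δ_0 = 0.03717 m and δ_{BB} = 0.000565 m/kN.
Compatibility — the beam at B must follow the support down by 0.004 m: δ_0 − R_B·δ_{BB} = 0.004, so R_B = (0.03717 − 0.004)/0.000565 = 58.74 kN.

R_B = 58.74 kN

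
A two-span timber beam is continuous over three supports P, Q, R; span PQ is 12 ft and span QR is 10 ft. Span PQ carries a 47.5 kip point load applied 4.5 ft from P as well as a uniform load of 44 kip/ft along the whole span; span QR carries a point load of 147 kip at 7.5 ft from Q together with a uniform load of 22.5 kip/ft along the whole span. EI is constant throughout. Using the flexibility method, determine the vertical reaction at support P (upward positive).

R_P = 236.3 kip

Insert a hinge at Q; M_Q is the redundant, and each span becomes simply supported.
Discontinuity in slope at Q on the released structure — sum the simple-span end rotations:
  span PQ: point load 47.5 at a = 4.5: Pab(L + a)/(6LEI) = 367.4/EI
  span PQ: UDL 44: wL³/(24EI) = 3168/EI
  span QR: point load 147 at a = 7.5: Pab(L + b)/(6LEI) = 574.2/EI
  span QR: UDL 22.5: wL³/(24EI) = 937.5/EI
  relative rotation θ_0 = (3535 + 1512)/EI = 5047/EI
A unit hogging moment at Q produces rotation L₁/(3EI) + L₂/(3EI) = 7.333/EI.
Compatibility: M_Q·(L₁+L₂)/(3EI) = θ_0, giving M_Q = 688.2 kip·ft (hogging).
Span PQ, ΣM about P with M_Q applied at Q: R_Q^{PQ}·12 = 3382 + 688.2, so R_Q^{PQ} = 339.2 kip and R_P = 575.5 − 339.2 = 236.3 kip.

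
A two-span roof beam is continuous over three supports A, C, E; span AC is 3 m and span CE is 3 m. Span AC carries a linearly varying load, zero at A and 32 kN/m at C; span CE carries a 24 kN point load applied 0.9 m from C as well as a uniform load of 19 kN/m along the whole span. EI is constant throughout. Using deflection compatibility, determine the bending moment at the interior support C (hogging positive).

M_C = 26.71 kN·m

Insert a hinge at C; M_C is the redundant, and each span becomes simply supported.
Rotations at C on the released spans (each span's end-slope, ×1/EI):
  span AC: triangular load, peak 32: w₀L³/(45EI) = 19.2/EI
  span CE: point load 24 at a = 0.9: Pab(L + b)/(6LEI) = 12.85/EI
  span CE: UDL 19: wL³/(24EI) = 21.38/EI
  relative rotation θ_0 = (19.2 + 34.23)/EI = 53.43/EI
A unit hogging moment at C produces rotation L₁/(3EI) + L₂/(3EI) = 2/EI.
Slope continuity at C: θ_0 = M_C·2/EI, so M_C = 53.43/2 = 26.71 kN·m (hogging).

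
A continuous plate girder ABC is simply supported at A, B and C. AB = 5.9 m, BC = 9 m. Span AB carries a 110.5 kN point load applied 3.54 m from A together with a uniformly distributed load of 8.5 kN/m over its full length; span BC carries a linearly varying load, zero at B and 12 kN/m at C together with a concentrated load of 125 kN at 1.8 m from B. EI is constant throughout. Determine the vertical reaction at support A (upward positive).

Insert a hinge at B; M_B is the redundant, and each span becomes simply supported.
End slopes at the hinge B, treating each span as simply supported:
  span AB: point load 110.5 at a = 3.54: Pab(L + a)/(6LEI) = 246.2/EI
  span AB: UDL 8.5: wL³/(24EI) = 72.74/EI
  span BC: triangular load, peak 12: 7w₀L³/(360EI) = 170.1/EI
  span BC: point load 125 at a = 1.8: Pab(L + b)/(6LEI) = 486/EI
  relative rotation θ_0 = (318.9 + 656.1)/EI = 975/EI
A unit hogging moment at B produces rotation L₁/(3EI) + L₂/(3EI) = 4.967/EI.
Slope continuity at B: θ_0 = M_B·4.967/EI, so M_B = 975/4.967 = 196.3 kN·m (hogging).
Span AB, ΣM about A with M_B applied at B: R_B^{AB}·5.9 = 539.1 + 196.3, so R_B^{AB} = 124.6 kN and R_A = 160.7 − 124.6 = 36 kN.

R_A = 36 kN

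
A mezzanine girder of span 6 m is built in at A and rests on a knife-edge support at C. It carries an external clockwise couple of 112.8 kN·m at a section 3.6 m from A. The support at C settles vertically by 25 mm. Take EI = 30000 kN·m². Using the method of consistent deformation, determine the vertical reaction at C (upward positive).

Release the roller at C. Primary structure: cantilever fixed at A.
Deflection at C on the released cantilever, summing each load's contribution:
  clockwise couple 112.8 at a = 3.6: M₀a(2L − a)/(2EI) = 1706/EI
Tip deflection under a unit load at C: L³/(3EI) = 72/EI.
With EI = 30000 kN·m²: δ_0 = 0.056851 m and δ_{CC} = 0.0024 m/kN.
Compatibility — the beam at C must follow the support down by 0.025 m: δ_0 − R_C·δ_{CC} = 0.025, so R_C = (0.056851 − 0.025)/0.0024 = 13.27 kN.

R_C = 13.27 kN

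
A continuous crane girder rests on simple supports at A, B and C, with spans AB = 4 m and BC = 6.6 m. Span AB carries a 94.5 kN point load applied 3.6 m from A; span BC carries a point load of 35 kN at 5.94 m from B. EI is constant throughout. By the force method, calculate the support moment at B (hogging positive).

Insert a hinge at B; M_B is the redundant, and each span becomes simply supported.
Discontinuity in slope at B on the released structure — sum the simple-span end rotations:
  span AB: point load 94.5 at a = 3.6: Pab(L + a)/(6LEI) = 43.09/EI
  span BC: point load 35 at a = 5.94: Pab(L + b)/(6LEI) = 25.16/EI
  relative rotation θ_0 = (43.09 + 25.16)/EI = 68.25/EI
A unit hogging moment at B produces rotation L₁/(3EI) + L₂/(3EI) = 3.533/EI.
Slope continuity at B: θ_0 = M_B·3.533/EI, so M_B = 68.25/3.533 = 19.32 kN·m (hogging).

M_B = 19.32 kN·m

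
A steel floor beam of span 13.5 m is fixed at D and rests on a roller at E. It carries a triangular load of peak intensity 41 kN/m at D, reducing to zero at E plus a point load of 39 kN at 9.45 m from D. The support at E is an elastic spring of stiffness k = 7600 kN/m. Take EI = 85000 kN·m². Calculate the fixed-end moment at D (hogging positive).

M_D = 584.1 kN·m

Take the reaction at E as the redundant and release it; the primary structure is a cantilever fixed at D.
Deflection at E on the released cantilever, summing each load's contribution:
  triangular load, peak 41 at the fixed end: w₀L⁴/(30EI) = 45394/EI
  point load 39 at a = 9.45: Pa²(3L − a)/(6EI) = 18023/EI
  δ_0 = 63417/EI
Tip deflection under a unit load at E: L³/(3EI) = 820.1/EI.
With EI = 85000 kN·m²: δ_0 = 0.74609 m and δ_{EE} = 0.009649 m/kN.
Compatibility — the spring shortens by R_E/k under the reaction it provides: δ_0 − R_E·δ_{EE} = R_E/k. With 1/k = 0.000132 m/kN, R_E = δ_0 / (δ_{EE} + 1/k) = 0.74609 / (0.009649 + 0.000132) = 76.29 kN.
Moment equilibrium about D: M_D = Σ(load moments about D) − R_E·L = 1614 − 76.29×13.5 = 584.1 kN·m.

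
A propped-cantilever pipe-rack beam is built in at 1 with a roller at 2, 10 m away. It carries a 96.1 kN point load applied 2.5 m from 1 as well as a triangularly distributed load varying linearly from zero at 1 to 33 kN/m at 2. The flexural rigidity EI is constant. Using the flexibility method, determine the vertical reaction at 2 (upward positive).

Remove the prop at 2; the released (primary) structure is a cantilever built in at 1.
Downward deflection at the released point 2 due to the loads:
  point load 96.1 at a = 2.5: Pa²(3L − a)/(6EI) = 2753/EI
  triangular load, peak 33 at the free end: 11w₀L⁴/(120EI) = 30250/EI
  δ_0 = 33003/EI
Flexibility coefficient — unit upward force at 2: δ_{22} = L³/(3EI) = 333.3/EI.
Compatibility at 2: δ_0 − R_2·δ_{22} = 0, so R_2 = 33003/333.3 = 99.01 kN.

R_2 = 99.01 kN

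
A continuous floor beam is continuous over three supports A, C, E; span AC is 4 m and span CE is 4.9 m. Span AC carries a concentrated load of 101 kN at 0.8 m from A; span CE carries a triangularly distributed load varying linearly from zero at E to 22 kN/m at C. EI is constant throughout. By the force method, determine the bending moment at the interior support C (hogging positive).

M_C = 36.82 kN·m

Take M_C as the redundant. Released structure: two simple spans AC and CE with a hinge at C.
Discontinuity in slope at C on the released structure — sum the simple-span end rotations:
  span AC: point load 101 at a = 0.8: Pab(L + a)/(6LEI) = 51.71/EI
  span CE: triangular load, peak 22: w₀L³/(45EI) = 57.52/EI
  relative rotation θ_0 = (51.71 + 57.52)/EI = 109.2/EI
A unit hogging moment at C produces rotation L₁/(3EI) + L₂/(3EI) = 2.967/EI.
Slope continuity at C: θ_0 = M_C·2.967/EI, so M_C = 109.2/2.967 = 36.82 kN·m (hogging).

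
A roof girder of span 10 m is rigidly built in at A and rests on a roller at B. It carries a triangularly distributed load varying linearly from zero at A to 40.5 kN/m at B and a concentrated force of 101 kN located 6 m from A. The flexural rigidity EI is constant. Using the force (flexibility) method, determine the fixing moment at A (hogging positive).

Choose R_B as the redundant. The primary structure is the cantilever fixed at A.
Deflection at B on the released cantilever, summing each load's contribution:
  triangular load, peak 40.5 at the free end: 11w₀L⁴/(120EI) = 37125/EI
  point load 101 at a = 6: Pa²(3L − a)/(6EI) = 14544/EI
  δ_0 = 51669/EI
Tip deflection under a unit load at B: L³/(3EI) = 333.3/EI.
Compatibility at B: δ_0 − R_B·δ_{BB} = 0, so R_B = 51669/333.3 = 155 kN.
Moment equilibrium about A: M_A = Σ(load moments about A) − R_B·L = 1956 − 155×10 = 405.9 kN·m.

M_A = 405.9 kN·m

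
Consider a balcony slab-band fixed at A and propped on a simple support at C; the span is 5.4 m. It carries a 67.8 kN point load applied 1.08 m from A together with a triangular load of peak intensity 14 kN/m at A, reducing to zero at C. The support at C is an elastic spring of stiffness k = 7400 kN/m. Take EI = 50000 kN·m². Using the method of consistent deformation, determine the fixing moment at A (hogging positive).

Choose R_C as the redundant. The primary structure is the cantilever fixed at A.
Free-end deflection of the primary structure under the applied loading (downward +):
  point load 67.8 at a = 1.08: Pa²(3L − a)/(6EI) = 199.3/EI
  triangular load, peak 14 at the fixed end: w₀L⁴/(30EI) = 396.8/EI
  δ_0 = 596.1/EI
Flexibility coefficient — unit upward force at C: δ_{CC} = L³/(3EI) = 52.49/EI.
With EI = 50000 kN·m²: δ_0 = 0.011922 m and δ_{CC} = 0.00105 m/kN.
Compatibility — the spring shortens by R_C/k under the reaction it provides: δ_0 − R_C·δ_{CC} = R_C/k. With 1/k = 0.000135 m/kN, R_C = δ_0 / (δ_{CC} + 1/k) = 0.011922 / (0.00105 + 0.000135) = 10.06 kN.
Moment equilibrium about A: M_A = Σ(load moments about A) − R_C·L = 141.3 − 10.06×5.4 = 86.93 kN·m.

M_A = 86.93 kN·m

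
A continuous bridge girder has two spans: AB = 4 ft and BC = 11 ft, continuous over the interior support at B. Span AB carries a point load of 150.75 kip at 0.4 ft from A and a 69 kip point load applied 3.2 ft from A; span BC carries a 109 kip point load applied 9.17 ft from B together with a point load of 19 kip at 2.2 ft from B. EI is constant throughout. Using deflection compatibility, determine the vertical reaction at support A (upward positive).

R_A = 121.5 kip

Release continuity at B by inserting a hinge; the redundant is the internal moment M_B. The primary structure is two simply-supported spans AB and BC.
Discontinuity in slope at B on the released structure — sum the simple-span end rotations:
  span AB: point load 150.75 at a = 0.4: Pab(L + a)/(6LEI) = 39.8/EI
  span AB: point load 69 at a = 3.2: Pab(L + a)/(6LEI) = 52.99/EI
  span BC: point load 109 at a = 9.17: Pab(L + b)/(6LEI) = 355.6/EI
  span BC: point load 19 at a = 2.2: Pab(L + b)/(6LEI) = 110.4/EI
  relative rotation θ_0 = (92.79 + 465.9)/EI = 558.7/EI
A unit hogging moment at B produces rotation L₁/(3EI) + L₂/(3EI) = 5/EI.
Slope continuity at B: θ_0 = M_B·5/EI, so M_B = 558.7/5 = 111.7 kip·ft (hogging).
Span AB, ΣM about A with M_B applied at B: R_B^{AB}·4 = 281.1 + 111.7, so R_B^{AB} = 98.21 kip and R_A = 219.8 − 98.21 = 121.5 kip.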